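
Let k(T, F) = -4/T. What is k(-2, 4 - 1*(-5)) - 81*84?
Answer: -6802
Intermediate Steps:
k(-2, 4 - 1*(-5)) - 81*84 = -4/(-2) - 81*84 = -4*(-1/2) - 6804 = 2 - 6804 = -6802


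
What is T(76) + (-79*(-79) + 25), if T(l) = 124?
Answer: 6390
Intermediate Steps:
T(76) + (-79*(-79) + 25) = 124 + (-79*(-79) + 25) = 124 + (6241 + 25) = 124 + 6266 = 6390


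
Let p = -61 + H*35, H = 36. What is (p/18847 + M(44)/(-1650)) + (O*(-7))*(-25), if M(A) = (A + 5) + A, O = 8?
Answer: 14512265193/10365850 ≈ 1400.0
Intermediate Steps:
p = 1199 (p = -61 + 36*35 = -61 + 1260 = 1199)
M(A) = 5 + 2*A (M(A) = (5 + A) + A = 5 + 2*A)
(p/18847 + M(44)/(-1650)) + (O*(-7))*(-25) = (1199/18847 + (5 + 2*44)/(-1650)) + (8*(-7))*(-25) = (1199*(1/18847) + (5 + 88)*(-1/1650)) - 56*(-25) = (1199/18847 + 93*(-1/1650)) + 1400 = (1199/18847 - 31/550) + 1400 = 75193/10365850 + 1400 = 14512265193/10365850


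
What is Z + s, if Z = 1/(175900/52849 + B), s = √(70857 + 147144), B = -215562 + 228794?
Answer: 52849/699473868 + 7*√4449 ≈ 466.91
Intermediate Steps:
B = 13232
s = 7*√4449 (s = √218001 = 7*√4449 ≈ 466.91)
Z = 52849/699473868 (Z = 1/(175900/52849 + 13232) = 1/(699473868/52849) = 52849/699473868 ≈ 7.5555e-5)
Z + s = 52849/699473868 + 7*√4449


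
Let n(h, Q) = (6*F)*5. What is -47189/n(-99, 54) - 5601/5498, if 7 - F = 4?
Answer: -64987303/123705 ≈ -525.34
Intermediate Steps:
F = 3 (F = 7 - 1*4 = 7 - 4 = 3)
n(h, Q) = 90 (n(h, Q) = (6*3)*5 = 18*5 = 90)
-47189/n(-99, 54) - 5601/5498 = -47189/90 - 5601/5498 = -64987303/123705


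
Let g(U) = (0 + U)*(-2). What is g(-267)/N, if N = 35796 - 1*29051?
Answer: 534/6745 ≈ 0.079170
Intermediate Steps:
N = 6745 (N = 35796 - 29051 = 6745)
g(U) = -2*U (g(U) = U*(-2) = -2*U)
g(-267)/N = -2*(-267)/6745 = 534*(1/6745) = 534/6745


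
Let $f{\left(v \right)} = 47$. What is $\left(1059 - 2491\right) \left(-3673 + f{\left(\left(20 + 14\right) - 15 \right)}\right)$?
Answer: $5192432$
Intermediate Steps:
$\left(1059 - 2491\right) \left(-3673 + f{\left(\left(20 + 14\right) - 15 \right)}\right) = \left(1059 - 2491\right) \left(-3673 + 47\right) = \left(-1432\right) \left(-3626\right) = 5192432$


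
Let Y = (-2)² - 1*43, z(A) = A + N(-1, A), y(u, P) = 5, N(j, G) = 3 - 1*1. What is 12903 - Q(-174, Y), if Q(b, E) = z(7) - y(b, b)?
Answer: 12899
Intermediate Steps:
N(j, G) = 2 (N(j, G) = 3 - 1 = 2)
z(A) = 2 + A (z(A) = A + 2 = 2 + A)
Y = -39 (Y = 4 - 43 = -39)
Q(b, E) = 4 (Q(b, E) = (2 + 7) - 1*5 = 9 - 5 = 4)
12903 - Q(-174, Y) = 12903 - 1*4 = 12903 - 4 = 12899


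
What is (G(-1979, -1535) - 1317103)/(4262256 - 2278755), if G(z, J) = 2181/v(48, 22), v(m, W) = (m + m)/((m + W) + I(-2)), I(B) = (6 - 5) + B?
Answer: -3238241/4882464 ≈ -0.66324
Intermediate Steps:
I(B) = 1 + B
v(m, W) = 2*m/(-1 + W + m) (v(m, W) = (m + m)/((m + W) + (1 - 2)) = (2*m)/((W + m) - 1) = (2*m)/(-1 + W + m) = 2*m/(-1 + W + m))
G(z, J) = 50163/32 (G(z, J) = 2181/((2*48/(-1 + 22 + 48))) = 2181/((2*48/69)) = 2181/((2*48*(1/69))) = 2181/(32/23) = 2181*(23/32) = 50163/32)
(G(-1979, -1535) - 1317103)/(4262256 - 2278755) = (50163/32 - 1317103)/(4262256 - 2278755) = -42097133/32/1983501 = -42097133/32*1/1983501 = -3238241/4882464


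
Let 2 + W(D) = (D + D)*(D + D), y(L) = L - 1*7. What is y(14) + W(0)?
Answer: 5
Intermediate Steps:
y(L) = -7 + L (y(L) = L - 7 = -7 + L)
W(D) = -2 + 4*D² (W(D) = -2 + (D + D)*(D + D) = -2 + (2*D)*(2*D) = -2 + 4*D²)
y(14) + W(0) = (-7 + 14) + (-2 + 4*0²) = 7 + (-2 + 4*0) = 7 + (-2 + 0) = 7 - 2 = 5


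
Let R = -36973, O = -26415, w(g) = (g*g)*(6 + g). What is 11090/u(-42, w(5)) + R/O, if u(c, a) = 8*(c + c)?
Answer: -44682749/2958480 ≈ -15.103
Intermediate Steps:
w(g) = g**2*(6 + g)
u(c, a) = 16*c (u(c, a) = 8*(2*c) = 16*c)
11090/u(-42, w(5)) + R/O = 11090/((16*(-42))) - 36973/(-26415) = 11090/(-672) - 36973*(-1/26415) = 11090*(-1/672) + 36973/26415 = -5545/336 + 36973/26415 = -44682749/2958480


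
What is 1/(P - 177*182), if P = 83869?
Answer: 1/51655 ≈ 1.9359e-5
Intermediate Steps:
1/(P - 177*182) = 1/(83869 - 177*182) = 1/(83869 - 32214) = 1/51655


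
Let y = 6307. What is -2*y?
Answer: -12614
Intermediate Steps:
-2*y = -2*6307 = -12614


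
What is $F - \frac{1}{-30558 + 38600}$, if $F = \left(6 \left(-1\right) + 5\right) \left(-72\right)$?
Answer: $\frac{579023}{8042} \approx 72.0$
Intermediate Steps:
$F = 72$ ($F = \left(-6 + 5\right) \left(-72\right) = \left(-1\right) \left(-72\right) = 72$)
$F - \frac{1}{-30558 + 38600} = 72 - \frac{1}{-30558 + 38600} = 72 - \frac{1}{8042} = \frac{579023}{8042}$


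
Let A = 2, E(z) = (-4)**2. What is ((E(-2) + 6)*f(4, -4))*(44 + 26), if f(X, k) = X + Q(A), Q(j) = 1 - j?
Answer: 4620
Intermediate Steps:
E(z) = 16
f(X, k) = -1 + X (f(X, k) = X + (1 - 1*2) = X + (1 - 2) = X - 1 = -1 + X)
((E(-2) + 6)*f(4, -4))*(44 + 26) = ((16 + 6)*(-1 + 4))*(44 + 26) = (22*3)*70 = 66*70 = 4620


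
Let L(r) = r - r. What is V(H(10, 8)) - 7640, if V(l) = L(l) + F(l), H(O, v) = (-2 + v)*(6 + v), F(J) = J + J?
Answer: -7472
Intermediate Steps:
F(J) = 2*J
L(r) = 0
V(l) = 2*l (V(l) = 0 + 2*l = 2*l)
V(H(10, 8)) - 7640 = 2*(-12 + 8² + 4*8) - 7640 = 2*(-12 + 64 + 32) - 7640 = 2*84 - 7640 = 168 - 7640 = -7472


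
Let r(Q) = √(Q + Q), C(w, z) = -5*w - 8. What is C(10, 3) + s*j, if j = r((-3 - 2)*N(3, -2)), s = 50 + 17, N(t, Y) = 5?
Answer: -58 + 335*I*√2 ≈ -58.0 + 473.76*I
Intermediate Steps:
C(w, z) = -8 - 5*w
s = 67
r(Q) = √2*√Q (r(Q) = √(2*Q) = √2*√Q)
j = 5*I*√2 (j = √2*√((-3 - 2)*5) = √2*√(-5*5) = √2*√(-25) = √2*(5*I) = 5*I*√2 ≈ 7.0711*I)
C(10, 3) + s*j = (-8 - 5*10) + 67*(5*I*√2) = (-8 - 50) + 335*I*√2 = -58 + 335*I*√2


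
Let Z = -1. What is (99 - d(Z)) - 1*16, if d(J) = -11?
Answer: 94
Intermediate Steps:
(99 - d(Z)) - 1*16 = (99 - 1*(-11)) - 1*16 = (99 + 11) - 16 = 110 - 16 = 94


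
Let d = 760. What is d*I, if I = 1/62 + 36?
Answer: 848540/31 ≈ 27372.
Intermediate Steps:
I = 2233/62 (I = 1/62 + 36 = 2233/62 ≈ 36.016)
d*I = 760*(2233/62) = 848540/31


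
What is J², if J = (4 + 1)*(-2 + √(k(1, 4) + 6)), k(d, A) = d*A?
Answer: 350 - 100*√10 ≈ 33.772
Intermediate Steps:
k(d, A) = A*d
J = -10 + 5*√10 (J = (4 + 1)*(-2 + √(4*1 + 6)) = 5*(-2 + √(4 + 6)) = 5*(-2 + √10) = -10 + 5*√10 ≈ 5.8114)
J² = (-10 + 5*√10)²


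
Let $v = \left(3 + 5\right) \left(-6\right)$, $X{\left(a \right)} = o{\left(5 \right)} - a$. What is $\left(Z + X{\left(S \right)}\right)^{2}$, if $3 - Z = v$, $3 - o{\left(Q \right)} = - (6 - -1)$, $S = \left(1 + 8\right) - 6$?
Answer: $3364$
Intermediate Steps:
$S = 3$ ($S = 9 - 6 = 3$)
$o{\left(Q \right)} = 10$ ($o{\left(Q \right)} = 3 - - (6 - -1) = 3 - - (6 + 1) = 3 - \left(-1\right) 7 = 3 - -7 = 3 + 7 = 10$)
$X{\left(a \right)} = 10 - a$
$v = -48$ ($v = 8 \left(-6\right) = -48$)
$Z = 51$ ($Z = 3 - -48 = 3 + 48 = 51$)
$\left(Z + X{\left(S \right)}\right)^{2} = \left(51 + \left(10 - 3\right)\right)^{2} = \left(51 + 7\right)^{2} = 58^{2} = 3364$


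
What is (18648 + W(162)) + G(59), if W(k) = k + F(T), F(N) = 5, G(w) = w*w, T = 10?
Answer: 22296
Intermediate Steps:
G(w) = w²
W(k) = 5 + k (W(k) = k + 5 = 5 + k)
(18648 + W(162)) + G(59) = (18648 + (5 + 162)) + 59² = (18648 + 167) + 3481 = 18815 + 3481 = 22296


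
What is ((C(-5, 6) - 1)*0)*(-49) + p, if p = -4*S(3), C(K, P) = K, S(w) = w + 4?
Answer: -28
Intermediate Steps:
S(w) = 4 + w
p = -28 (p = -4*(4 + 3) = -4*7 = -28)
((C(-5, 6) - 1)*0)*(-49) + p = ((-5 - 1)*0)*(-49) - 28 = -6*0*(-49) - 28 = 0*(-49) - 28 = 0 - 28 = -28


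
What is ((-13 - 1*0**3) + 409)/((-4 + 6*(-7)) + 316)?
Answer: 22/15 ≈ 1.4667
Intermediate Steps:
((-13 - 1*0**3) + 409)/((-4 + 6*(-7)) + 316) = ((-13 - 1*0) + 409)/((-4 - 42) + 316) = ((-13 + 0) + 409)/(-46 + 316) = (-13 + 409)/270 = 396*(1/270) = 22/15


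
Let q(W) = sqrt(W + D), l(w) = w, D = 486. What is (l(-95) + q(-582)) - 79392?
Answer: -79487 + 4*I*sqrt(6) ≈ -79487.0 + 9.798*I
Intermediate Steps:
q(W) = sqrt(486 + W) (q(W) = sqrt(W + 486) = sqrt(486 + W))
(l(-95) + q(-582)) - 79392 = (-95 + sqrt(486 - 582)) - 79392 = (-95 + sqrt(-96)) - 79392 = (-95 + 4*I*sqrt(6)) - 79392 = -79487 + 4*I*sqrt(6)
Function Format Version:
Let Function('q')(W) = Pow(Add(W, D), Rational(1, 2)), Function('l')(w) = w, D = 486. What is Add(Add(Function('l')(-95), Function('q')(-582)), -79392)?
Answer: Add(-79487, Mul(4, I, Pow(6, Rational(1, 2)))) ≈ Add(-79487., Mul(9.7980, I))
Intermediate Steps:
Function('q')(W) = Pow(Add(486, W), Rational(1, 2)) (Function('q')(W) = Pow(Add(W, 486), Rational(1, 2)) = Pow(Add(486, W), Rational(1, 2)))
Add(Add(Function('l')(-95), Function('q')(-582)), -79392) = Add(Add(-95, Pow(Add(486, -582), Rational(1, 2))), -79392) = Add(Add(-95, Pow(-96, Rational(1, 2))), -79392) = Add(Add(-95, Mul(4, I, Pow(6, Rational(1, 2)))), -79392) = Add(-79487, Mul(4, I, Pow(6, Rational(1, 2))))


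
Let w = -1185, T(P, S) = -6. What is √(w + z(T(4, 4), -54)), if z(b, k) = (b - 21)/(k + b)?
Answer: I*√118455/10 ≈ 34.417*I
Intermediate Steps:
z(b, k) = (-21 + b)/(b + k)
√(w + z(T(4, 4), -54)) = √(-1185 + (-21 - 6)/(-6 - 54)) = √(-1185 - 27/(-60)) = √(-1185 - 1/60*(-27)) = √(-1185 + 9/20) = √(-23691/20) = I*√118455/10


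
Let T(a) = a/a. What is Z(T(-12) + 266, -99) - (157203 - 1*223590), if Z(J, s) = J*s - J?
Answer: 39687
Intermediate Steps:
T(a) = 1
Z(J, s) = -J + J*s
Z(T(-12) + 266, -99) - (157203 - 1*223590) = (1 + 266)*(-1 - 99) - (157203 - 1*223590) = 267*(-100) - (157203 - 223590) = -26700 - 1*(-66387) = -26700 + 66387 = 39687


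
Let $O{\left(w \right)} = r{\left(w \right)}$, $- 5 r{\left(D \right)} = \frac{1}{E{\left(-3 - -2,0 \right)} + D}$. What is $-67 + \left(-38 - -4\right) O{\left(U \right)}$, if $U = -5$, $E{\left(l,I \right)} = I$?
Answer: $- \frac{1709}{25} \approx -68.36$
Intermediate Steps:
$r{\left(D \right)} = - \frac{1}{5 D}$ ($r{\left(D \right)} = - \frac{1}{5 \left(0 + D\right)} = - \frac{1}{5 D}$)
$O{\left(w \right)} = - \frac{1}{5 w}$
$-67 + \left(-38 - -4\right) O{\left(U \right)} = -67 + \left(-38 - -4\right) \left(- \frac{1}{5 \left(-5\right)}\right) = -67 + \left(-38 + 4\right) \left(\left(- \frac{1}{5}\right) \left(- \frac{1}{5}\right)\right) = -67 - \frac{34}{25} = - \frac{1709}{25}$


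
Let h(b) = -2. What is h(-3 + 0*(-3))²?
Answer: 4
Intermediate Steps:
h(-3 + 0*(-3))² = (-2)² = 4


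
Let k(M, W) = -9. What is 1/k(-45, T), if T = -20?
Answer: -⅑ ≈ -0.11111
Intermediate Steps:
1/k(-45, T) = 1/(-9) = -⅑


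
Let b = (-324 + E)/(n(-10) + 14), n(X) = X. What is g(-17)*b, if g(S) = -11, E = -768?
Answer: 3003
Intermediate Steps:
b = -273 (b = (-324 - 768)/(-10 + 14) = -1092/4 = -1092*¼ = -273)
g(-17)*b = -11*(-273) = 3003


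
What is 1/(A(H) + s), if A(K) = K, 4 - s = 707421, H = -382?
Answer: -1/707799 ≈ -1.4128e-6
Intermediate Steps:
s = -707417 (s = 4 - 1*707421 = 4 - 707421 = -707417)
1/(A(H) + s) = 1/(-382 - 707417) = 1/(-707799) = -1/707799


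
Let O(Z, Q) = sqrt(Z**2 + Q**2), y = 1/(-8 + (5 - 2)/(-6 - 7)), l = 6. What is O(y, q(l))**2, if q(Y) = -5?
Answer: 286394/11449 ≈ 25.015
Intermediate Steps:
y = -13/107 (y = 1/(-8 + 3/(-13)) = 1/(-8 + 3*(-1/13)) = 1/(-8 - 3/13) = 1/(-107/13) = -13/107 ≈ -0.12150)
O(Z, Q) = sqrt(Q**2 + Z**2)
O(y, q(l))**2 = (sqrt((-5)**2 + (-13/107)**2))**2 = (sqrt(25 + 169/11449))**2 = (sqrt(286394/11449))**2 = (sqrt(286394)/107)**2 = 286394/11449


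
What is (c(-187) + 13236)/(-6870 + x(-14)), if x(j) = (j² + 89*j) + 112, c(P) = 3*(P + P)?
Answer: -6057/3904 ≈ -1.5515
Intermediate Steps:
c(P) = 6*P (c(P) = 3*(2*P) = 6*P)
x(j) = 112 + j² + 89*j
(c(-187) + 13236)/(-6870 + x(-14)) = (6*(-187) + 13236)/(-6870 + (112 + (-14)² + 89*(-14))) = (-1122 + 13236)/(-6870 + (112 + 196 - 1246)) = 12114/(-6870 - 938) = 12114/(-7808) = 12114*(-1/7808) = -6057/3904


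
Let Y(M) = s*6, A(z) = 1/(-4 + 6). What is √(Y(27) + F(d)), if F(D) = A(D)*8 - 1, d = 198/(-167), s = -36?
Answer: I*√213 ≈ 14.595*I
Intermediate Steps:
A(z) = ½ (A(z) = 1/2 = ½)
Y(M) = -216 (Y(M) = -36*6 = -216)
d = -198/167 (d = 198*(-1/167) = -198/167 ≈ -1.1856)
F(D) = 3 (F(D) = (½)*8 - 1 = 4 - 1 = 3)
√(Y(27) + F(d)) = √(-216 + 3) = √(-213) = I*√213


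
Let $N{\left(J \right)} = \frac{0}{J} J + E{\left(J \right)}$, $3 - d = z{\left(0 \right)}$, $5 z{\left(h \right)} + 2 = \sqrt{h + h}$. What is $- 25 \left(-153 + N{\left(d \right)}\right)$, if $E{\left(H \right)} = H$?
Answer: $3740$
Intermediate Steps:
$z{\left(h \right)} = - \frac{2}{5} + \frac{\sqrt{2} \sqrt{h}}{5}$ ($z{\left(h \right)} = - \frac{2}{5} + \frac{\sqrt{h + h}}{5} = - \frac{2}{5} + \frac{\sqrt{2 h}}{5} = - \frac{2}{5} + \frac{\sqrt{2} \sqrt{h}}{5}$)
$d = \frac{17}{5}$ ($d = 3 - \left(- \frac{2}{5} + \frac{\sqrt{2} \sqrt{0}}{5}\right) = 3 - \left(- \frac{2}{5} + \frac{1}{5} \sqrt{2} \cdot 0\right) = 3 - \left(- \frac{2}{5} + 0\right) = 3 - - \frac{2}{5} = 3 + \frac{2}{5} = \frac{17}{5} \approx 3.4$)
$N{\left(J \right)} = J$ ($N{\left(J \right)} = \frac{0}{J} J + J = 0 J + J = 0 + J = J$)
$- 25 \left(-153 + N{\left(d \right)}\right) = - 25 \left(-153 + \frac{17}{5}\right) = \left(-25\right) \left(- \frac{748}{5}\right) = 3740$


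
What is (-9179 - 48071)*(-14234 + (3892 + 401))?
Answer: 569122250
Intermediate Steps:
(-9179 - 48071)*(-14234 + (3892 + 401)) = -57250*(-14234 + 4293) = -57250*(-9941) = 569122250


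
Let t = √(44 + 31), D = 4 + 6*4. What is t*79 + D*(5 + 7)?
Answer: 336 + 395*√3 ≈ 1020.2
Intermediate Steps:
D = 28 (D = 4 + 24 = 28)
t = 5*√3 (t = √75 = 5*√3 ≈ 8.6602)
t*79 + D*(5 + 7) = (5*√3)*79 + 28*(5 + 7) = 395*√3 + 28*12 = 395*√3 + 336 = 336 + 395*√3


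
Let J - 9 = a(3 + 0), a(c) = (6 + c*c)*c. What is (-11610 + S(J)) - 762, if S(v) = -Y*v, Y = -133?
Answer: -5190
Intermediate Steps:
a(c) = c*(6 + c²) (a(c) = (6 + c²)*c = c*(6 + c²))
J = 54 (J = 9 + (3 + 0)*(6 + (3 + 0)²) = 9 + 3*(6 + 3²) = 9 + 3*(6 + 9) = 9 + 3*15 = 9 + 45 = 54)
S(v) = 133*v (S(v) = -(-133)*v = 133*v)
(-11610 + S(J)) - 762 = (-11610 + 133*54) - 762 = (-11610 + 7182) - 762 = -4428 - 762 = -5190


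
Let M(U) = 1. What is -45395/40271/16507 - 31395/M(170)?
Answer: -2981418992030/94964771 ≈ -31395.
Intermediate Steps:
-45395/40271/16507 - 31395/M(170) = -45395/40271/16507 - 31395/1 = -45395*1/40271*(1/16507) - 31395*1 = -6485/5753*1/16507 - 31395 = -6485/94964771 - 31395 = -2981418992030/94964771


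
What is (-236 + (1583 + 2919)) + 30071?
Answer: 34337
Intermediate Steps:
(-236 + (1583 + 2919)) + 30071 = (-236 + 4502) + 30071 = 4266 + 30071 = 34337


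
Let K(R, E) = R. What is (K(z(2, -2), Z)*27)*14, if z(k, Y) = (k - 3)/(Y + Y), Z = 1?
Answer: 189/2 ≈ 94.500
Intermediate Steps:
z(k, Y) = (-3 + k)/(2*Y) (z(k, Y) = (-3 + k)/((2*Y)) = (-3 + k)*(1/(2*Y)) = (-3 + k)/(2*Y))
(K(z(2, -2), Z)*27)*14 = (((1/2)*(-3 + 2)/(-2))*27)*14 = (((1/2)*(-1/2)*(-1))*27)*14 = ((1/4)*27)*14 = (27/4)*14 = 189/2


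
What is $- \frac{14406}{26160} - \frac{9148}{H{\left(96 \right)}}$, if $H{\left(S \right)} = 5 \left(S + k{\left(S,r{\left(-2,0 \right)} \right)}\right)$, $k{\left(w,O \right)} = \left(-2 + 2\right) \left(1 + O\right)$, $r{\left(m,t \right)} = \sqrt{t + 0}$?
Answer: $- \frac{128243}{6540} \approx -19.609$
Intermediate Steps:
$r{\left(m,t \right)} = \sqrt{t}$
$k{\left(w,O \right)} = 0$ ($k{\left(w,O \right)} = 0 \left(1 + O\right) = 0$)
$H{\left(S \right)} = 5 S$ ($H{\left(S \right)} = 5 \left(S + 0\right) = 5 S$)
$- \frac{14406}{26160} - \frac{9148}{H{\left(96 \right)}} = - \frac{14406}{26160} - \frac{9148}{5 \cdot 96} = \left(-14406\right) \frac{1}{26160} - \frac{9148}{480} = - \frac{2401}{4360} - \frac{2287}{120} = - \frac{128243}{6540}$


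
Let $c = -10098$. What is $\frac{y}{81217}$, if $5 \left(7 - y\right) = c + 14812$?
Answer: $- \frac{4679}{406085} \approx -0.011522$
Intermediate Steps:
$y = - \frac{4679}{5}$ ($y = 7 - \frac{-10098 + 14812}{5} = 7 - \frac{4714}{5} = - \frac{4679}{5} \approx -935.8$)
$\frac{y}{81217} = - \frac{4679}{5 \cdot 81217} = \left(- \frac{4679}{5}\right) \frac{1}{81217} = - \frac{4679}{406085}$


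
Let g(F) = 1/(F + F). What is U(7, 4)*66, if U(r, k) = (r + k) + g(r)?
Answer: 5115/7 ≈ 730.71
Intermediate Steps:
g(F) = 1/(2*F)
U(r, k) = k + r + 1/(2*r) (U(r, k) = (r + k) + 1/(2*r) = (k + r) + 1/(2*r) = k + r + 1/(2*r))
U(7, 4)*66 = (4 + 7 + (½)/7)*66 = (4 + 7 + (½)*(⅐))*66 = (4 + 7 + 1/14)*66 = (155/14)*66 = 5115/7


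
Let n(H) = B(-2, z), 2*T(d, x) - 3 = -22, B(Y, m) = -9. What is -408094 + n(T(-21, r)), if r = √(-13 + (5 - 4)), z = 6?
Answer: -408103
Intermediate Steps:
r = 2*I*√3 (r = √(-13 + 1) = √(-12) = 2*I*√3 ≈ 3.4641*I)
T(d, x) = -19/2 (T(d, x) = 3/2 + (½)*(-22) = 3/2 - 11 = -19/2)
n(H) = -9
-408094 + n(T(-21, r)) = -408094 - 9 = -408103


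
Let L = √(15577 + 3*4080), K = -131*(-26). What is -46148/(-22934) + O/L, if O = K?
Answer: 23074/11467 + 3406*√27817/27817 ≈ 22.434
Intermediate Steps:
K = 3406
O = 3406
L = √27817 (L = √(15577 + 12240) = √27817 ≈ 166.78)
-46148/(-22934) + O/L = -46148/(-22934) + 3406/(√27817) = -46148*(-1/22934) + 3406*(√27817/27817) = 23074/11467 + 3406*√27817/27817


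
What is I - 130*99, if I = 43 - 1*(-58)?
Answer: -12769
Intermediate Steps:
I = 101 (I = 43 + 58 = 101)
I - 130*99 = 101 - 130*99 = 101 - 12870 = -12769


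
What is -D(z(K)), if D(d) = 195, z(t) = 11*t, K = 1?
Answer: -195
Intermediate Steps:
-D(z(K)) = -1*195 = -195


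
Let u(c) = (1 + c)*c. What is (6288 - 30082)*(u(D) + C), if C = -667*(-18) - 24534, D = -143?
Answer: -185069732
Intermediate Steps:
u(c) = c*(1 + c)
C = -12528 (C = 12006 - 24534 = -12528)
(6288 - 30082)*(u(D) + C) = (6288 - 30082)*(-143*(1 - 143) - 12528) = -23794*(-143*(-142) - 12528) = -23794*(20306 - 12528) = -23794*7778 = -185069732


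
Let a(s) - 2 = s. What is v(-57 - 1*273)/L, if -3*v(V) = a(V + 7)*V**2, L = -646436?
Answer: -2913075/161609 ≈ -18.025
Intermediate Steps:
a(s) = 2 + s
v(V) = -V**2*(9 + V)/3 (v(V) = -(2 + (V + 7))*V**2/3 = -(2 + (7 + V))*V**2/3 = -(9 + V)*V**2/3 = -V**2*(9 + V)/3)
v(-57 - 1*273)/L = ((-57 - 1*273)**2*(-9 - (-57 - 1*273))/3)/(-646436) = ((-57 - 273)**2*(-9 - (-57 - 273))/3)*(-1/646436) = ((1/3)*(-330)**2*(-9 - 1*(-330)))*(-1/646436) = ((1/3)*108900*(-9 + 330))*(-1/646436) = ((1/3)*108900*321)*(-1/646436) = 11652300*(-1/646436) = -2913075/161609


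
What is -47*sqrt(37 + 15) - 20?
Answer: -20 - 94*sqrt(13) ≈ -358.92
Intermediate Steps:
-47*sqrt(37 + 15) - 20 = -94*sqrt(13) - 20 = -20 - 94*sqrt(13)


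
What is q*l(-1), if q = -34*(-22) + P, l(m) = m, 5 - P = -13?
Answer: -766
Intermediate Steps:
P = 18 (P = 5 - 1*(-13) = 5 + 13 = 18)
q = 766 (q = -34*(-22) + 18 = 748 + 18 = 766)
q*l(-1) = 766*(-1) = -766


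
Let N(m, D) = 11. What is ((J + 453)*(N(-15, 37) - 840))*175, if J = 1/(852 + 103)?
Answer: -12552353240/191 ≈ -6.5719e+7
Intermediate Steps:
J = 1/955 ≈ 0.0010471
((J + 453)*(N(-15, 37) - 840))*175 = ((1/955 + 453)*(11 - 840))*175 = ((432616/955)*(-829))*175 = -358638664/955*175 = -12552353240/191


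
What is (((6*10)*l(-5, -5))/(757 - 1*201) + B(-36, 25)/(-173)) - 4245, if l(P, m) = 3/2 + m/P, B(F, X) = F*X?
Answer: -203895855/48094 ≈ -4239.5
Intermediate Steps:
l(P, m) = 3/2 + m/P (l(P, m) = 3*(½) + m/P = 3/2 + m/P)
(((6*10)*l(-5, -5))/(757 - 1*201) + B(-36, 25)/(-173)) - 4245 = (((6*10)*(3/2 - 5/(-5)))/(757 - 1*201) - 36*25/(-173)) - 4245 = ((60*(3/2 - 5*(-⅕)))/(757 - 201) - 900*(-1/173)) - 4245 = ((60*(3/2 + 1))/556 + 900/173) - 4245 = ((60*(5/2))*(1/556) + 900/173) - 4245 = (150*(1/556) + 900/173) - 4245 = (75/278 + 900/173) - 4245 = 263175/48094 - 4245 = -203895855/48094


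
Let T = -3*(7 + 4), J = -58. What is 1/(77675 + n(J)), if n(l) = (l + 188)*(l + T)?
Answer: 1/65845 ≈ 1.5187e-5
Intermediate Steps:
T = -33 (T = -3*11 = -33)
n(l) = (-33 + l)*(188 + l) (n(l) = (l + 188)*(l - 33) = (188 + l)*(-33 + l) = (-33 + l)*(188 + l))
1/(77675 + n(J)) = 1/(77675 + (-6204 + (-58)² + 155*(-58))) = 1/(77675 + (-6204 + 3364 - 8990)) = 1/(77675 - 11830) = 1/65845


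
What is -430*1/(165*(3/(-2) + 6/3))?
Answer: -172/33 ≈ -5.2121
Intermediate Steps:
-430*1/(165*(3/(-2) + 6/3)) = -430*1/(165*(3*(-½) + 6*(⅓))) = -430*1/(165*(-3/2 + 2)) = -430/((15*(½))*11) = -430/((15/2)*11) = -430/165/2 = -430*2/165 = -172/33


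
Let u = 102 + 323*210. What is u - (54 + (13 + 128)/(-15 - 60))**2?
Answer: 40759691/625 ≈ 65216.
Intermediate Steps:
u = 67932 (u = 102 + 67830 = 67932)
u - (54 + (13 + 128)/(-15 - 60))**2 = 67932 - (54 + (13 + 128)/(-15 - 60))**2 = 67932 - (54 + 141/(-75))**2 = 67932 - (54 + 141*(-1/75))**2 = 67932 - (54 - 47/25)**2 = 67932 - (1303/25)**2 = 67932 - 1*1697809/625 = 67932 - 1697809/625 = 40759691/625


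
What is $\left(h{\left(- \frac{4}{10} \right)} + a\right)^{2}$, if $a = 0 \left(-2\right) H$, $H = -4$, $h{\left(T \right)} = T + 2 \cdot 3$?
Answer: $\frac{784}{25} \approx 31.36$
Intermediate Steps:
$h{\left(T \right)} = 6 + T$ ($h{\left(T \right)} = T + 6 = 6 + T$)
$a = 0$ ($a = 0 \left(-2\right) \left(-4\right) = 0 \left(-4\right) = 0$)
$\left(h{\left(- \frac{4}{10} \right)} + a\right)^{2} = \left(\left(6 - \frac{4}{10}\right) + 0\right)^{2} = \left(\left(6 - \frac{2}{5}\right) + 0\right)^{2} = \left(\frac{28}{5} + 0\right)^{2} = \left(\frac{28}{5}\right)^{2} = \frac{784}{25}$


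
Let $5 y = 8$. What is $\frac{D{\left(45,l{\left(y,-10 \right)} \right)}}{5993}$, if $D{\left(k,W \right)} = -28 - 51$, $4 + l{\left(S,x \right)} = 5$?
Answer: $- \frac{79}{5993} \approx -0.013182$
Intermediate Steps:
$y = \frac{8}{5}$ ($y = \frac{1}{5} \cdot 8 = \frac{8}{5} \approx 1.6$)
$l{\left(S,x \right)} = 1$ ($l{\left(S,x \right)} = -4 + 5 = 1$)
$D{\left(k,W \right)} = -79$ ($D{\left(k,W \right)} = -28 - 51 = -79$)
$\frac{D{\left(45,l{\left(y,-10 \right)} \right)}}{5993} = - \frac{79}{5993}$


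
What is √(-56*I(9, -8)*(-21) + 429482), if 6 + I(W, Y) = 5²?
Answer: √451826 ≈ 672.18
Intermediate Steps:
I(W, Y) = 19 (I(W, Y) = -6 + 5² = -6 + 25 = 19)
√(-56*I(9, -8)*(-21) + 429482) = √(-56*19*(-21) + 429482) = √(-1064*(-21) + 429482) = √(22344 + 429482) = √451826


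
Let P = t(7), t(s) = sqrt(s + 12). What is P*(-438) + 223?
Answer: 223 - 438*sqrt(19) ≈ -1686.2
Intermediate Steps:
t(s) = sqrt(12 + s)
P = sqrt(19) (P = sqrt(12 + 7) = sqrt(19) ≈ 4.3589)
P*(-438) + 223 = sqrt(19)*(-438) + 223 = -438*sqrt(19) + 223 = 223 - 438*sqrt(19)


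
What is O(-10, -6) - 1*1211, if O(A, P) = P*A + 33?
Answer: -1118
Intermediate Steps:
O(A, P) = 33 + A*P (O(A, P) = A*P + 33 = 33 + A*P)
O(-10, -6) - 1*1211 = (33 - 10*(-6)) - 1*1211 = (33 + 60) - 1211 = 93 - 1211 = -1118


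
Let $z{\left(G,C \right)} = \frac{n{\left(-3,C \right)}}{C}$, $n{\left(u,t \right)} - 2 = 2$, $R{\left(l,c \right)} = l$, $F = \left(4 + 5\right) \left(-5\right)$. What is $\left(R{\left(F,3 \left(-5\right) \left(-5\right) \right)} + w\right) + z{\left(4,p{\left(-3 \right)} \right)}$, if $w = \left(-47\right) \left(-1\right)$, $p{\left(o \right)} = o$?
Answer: $\frac{2}{3} \approx 0.66667$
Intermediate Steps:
$F = -45$ ($F = 9 \left(-5\right) = -45$)
$n{\left(u,t \right)} = 4$ ($n{\left(u,t \right)} = 2 + 2 = 4$)
$z{\left(G,C \right)} = \frac{4}{C}$
$w = 47$
$\left(R{\left(F,3 \left(-5\right) \left(-5\right) \right)} + w\right) + z{\left(4,p{\left(-3 \right)} \right)} = \left(-45 + 47\right) + \frac{4}{-3} = 2 + 4 \left(- \frac{1}{3}\right) = 2 - \frac{4}{3} = \frac{2}{3}$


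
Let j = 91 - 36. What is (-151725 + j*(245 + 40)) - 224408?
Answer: -360458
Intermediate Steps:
j = 55
(-151725 + j*(245 + 40)) - 224408 = (-151725 + 55*(245 + 40)) - 224408 = (-151725 + 55*285) - 224408 = (-151725 + 15675) - 224408 = -136050 - 224408 = -360458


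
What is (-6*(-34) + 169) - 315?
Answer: 58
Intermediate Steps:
(-6*(-34) + 169) - 315 = (204 + 169) - 315 = 373 - 315 = 58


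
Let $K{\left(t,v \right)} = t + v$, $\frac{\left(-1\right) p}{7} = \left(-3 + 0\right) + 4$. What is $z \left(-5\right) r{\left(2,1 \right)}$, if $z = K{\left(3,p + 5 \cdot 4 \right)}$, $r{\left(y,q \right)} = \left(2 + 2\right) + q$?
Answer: $-400$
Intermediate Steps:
$p = -7$ ($p = - 7 \left(\left(-3 + 0\right) + 4\right) = - 7 \left(-3 + 4\right) = \left(-7\right) 1 = -7$)
$r{\left(y,q \right)} = 4 + q$
$z = 16$ ($z = 3 + \left(-7 + 5 \cdot 4\right) = 3 + \left(-7 + 20\right) = 3 + 13 = 16$)
$z \left(-5\right) r{\left(2,1 \right)} = 16 \left(-5\right) \left(4 + 1\right) = \left(-80\right) 5 = -400$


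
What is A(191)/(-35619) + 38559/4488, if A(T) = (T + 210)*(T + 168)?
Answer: 242448343/53286024 ≈ 4.5499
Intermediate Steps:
A(T) = (168 + T)*(210 + T) (A(T) = (210 + T)*(168 + T) = (168 + T)*(210 + T))
A(191)/(-35619) + 38559/4488 = (35280 + 191**2 + 378*191)/(-35619) + 38559/4488 = (35280 + 36481 + 72198)*(-1/35619) + 38559*(1/4488) = 143959*(-1/35619) + 12853/1496 = -143959/35619 + 12853/1496 = 242448343/53286024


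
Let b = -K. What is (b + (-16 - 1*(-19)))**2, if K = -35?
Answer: 1444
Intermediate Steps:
b = 35 (b = -1*(-35) = 35)
(b + (-16 - 1*(-19)))**2 = (35 + (-16 - 1*(-19)))**2 = (35 + (-16 + 19))**2 = (35 + 3)**2 = 38**2 = 1444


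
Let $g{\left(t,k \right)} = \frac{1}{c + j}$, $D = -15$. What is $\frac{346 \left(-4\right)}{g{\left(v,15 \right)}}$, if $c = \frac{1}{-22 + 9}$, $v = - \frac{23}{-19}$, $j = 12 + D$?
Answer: $\frac{55360}{13} \approx 4258.5$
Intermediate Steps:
$j = -3$ ($j = 12 - 15 = -3$)
$v = \frac{23}{19}$ ($v = \left(-23\right) \left(- \frac{1}{19}\right) = \frac{23}{19} \approx 1.2105$)
$c = - \frac{1}{13}$ ($c = \frac{1}{-13} = - \frac{1}{13} \approx -0.076923$)
$g{\left(t,k \right)} = - \frac{13}{40}$ ($g{\left(t,k \right)} = \frac{1}{- \frac{1}{13} - 3} = \frac{1}{- \frac{40}{13}} = - \frac{13}{40}$)
$\frac{346 \left(-4\right)}{g{\left(v,15 \right)}} = \frac{346 \left(-4\right)}{- \frac{13}{40}} = \left(-1384\right) \left(- \frac{40}{13}\right) = \frac{55360}{13}$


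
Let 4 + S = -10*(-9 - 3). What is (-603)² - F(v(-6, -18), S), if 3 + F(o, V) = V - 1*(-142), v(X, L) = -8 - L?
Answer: 363354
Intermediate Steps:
S = 116 (S = -4 - 10*(-9 - 3) = -4 - 10*(-12) = -4 + 120 = 116)
F(o, V) = 139 + V (F(o, V) = -3 + (V - 1*(-142)) = -3 + (V + 142) = -3 + (142 + V) = 139 + V)
(-603)² - F(v(-6, -18), S) = (-603)² - (139 + 116) = 363609 - 1*255 = 363609 - 255 = 363354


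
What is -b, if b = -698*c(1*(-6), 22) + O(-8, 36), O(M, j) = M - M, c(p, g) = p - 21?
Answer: -18846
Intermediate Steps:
c(p, g) = -21 + p
O(M, j) = 0
b = 18846 (b = -698*(-21 + 1*(-6)) + 0 = -698*(-21 - 6) + 0 = -698*(-27) + 0 = 18846 + 0 = 18846)
-b = -1*18846 = -18846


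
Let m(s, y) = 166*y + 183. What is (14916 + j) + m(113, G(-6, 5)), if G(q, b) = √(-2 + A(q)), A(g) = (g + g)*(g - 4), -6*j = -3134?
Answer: 46864/3 + 166*√118 ≈ 17425.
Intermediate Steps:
j = 1567/3 (j = -⅙*(-3134) = 1567/3 ≈ 522.33)
A(g) = 2*g*(-4 + g) (A(g) = (2*g)*(-4 + g) = 2*g*(-4 + g))
G(q, b) = √(-2 + 2*q*(-4 + q))
m(s, y) = 183 + 166*y
(14916 + j) + m(113, G(-6, 5)) = (14916 + 1567/3) + (183 + 166*(√2*√(-1 - 6*(-4 - 6)))) = 46315/3 + (183 + 166*(√2*√(-1 - 6*(-10)))) = 46315/3 + (183 + 166*(√2*√(-1 + 60))) = 46315/3 + (183 + 166*(√2*√59)) = 46315/3 + (183 + 166*√118) = 46864/3 + 166*√118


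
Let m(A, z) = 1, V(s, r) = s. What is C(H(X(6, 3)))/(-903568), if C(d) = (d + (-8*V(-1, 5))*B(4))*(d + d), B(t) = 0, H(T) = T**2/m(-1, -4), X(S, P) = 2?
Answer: -2/56473 ≈ -3.5415e-5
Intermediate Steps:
H(T) = T**2 (H(T) = T**2/1 = T**2*1 = T**2)
C(d) = 2*d**2 (C(d) = (d - 8*(-1)*0)*(d + d) = (d + 8*0)*(2*d) = (d + 0)*(2*d) = d*(2*d) = 2*d**2)
C(H(X(6, 3)))/(-903568) = (2*(2**2)**2)/(-903568) = (2*4**2)*(-1/903568) = (2*16)*(-1/903568) = 32*(-1/903568) = -2/56473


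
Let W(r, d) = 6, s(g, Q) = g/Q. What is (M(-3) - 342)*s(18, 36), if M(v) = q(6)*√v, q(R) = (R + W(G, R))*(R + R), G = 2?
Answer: -171 + 72*I*√3 ≈ -171.0 + 124.71*I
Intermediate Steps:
q(R) = 2*R*(6 + R) (q(R) = (R + 6)*(R + R) = (6 + R)*(2*R) = 2*R*(6 + R))
M(v) = 144*√v (M(v) = (2*6*(6 + 6))*√v = (2*6*12)*√v = 144*√v)
(M(-3) - 342)*s(18, 36) = (144*√(-3) - 342)*(18/36) = (144*(I*√3) - 342)*(18*(1/36)) = (144*I*√3 - 342)*(½) = (-342 + 144*I*√3)*(½) = -171 + 72*I*√3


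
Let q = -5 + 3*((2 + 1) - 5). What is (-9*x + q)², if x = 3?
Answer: 1444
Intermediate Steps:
q = -11 (q = -5 + 3*(3 - 5) = -5 + 3*(-2) = -5 - 6 = -11)
(-9*x + q)² = (-9*3 - 11)² = (-27 - 11)² = (-38)² = 1444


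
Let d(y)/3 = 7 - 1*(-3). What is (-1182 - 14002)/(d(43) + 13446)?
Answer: -3796/3369 ≈ -1.1267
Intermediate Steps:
d(y) = 30 (d(y) = 3*(7 - 1*(-3)) = 3*(7 + 3) = 3*10 = 30)
(-1182 - 14002)/(d(43) + 13446) = (-1182 - 14002)/(30 + 13446) = -15184/13476 = -15184*1/13476 = -3796/3369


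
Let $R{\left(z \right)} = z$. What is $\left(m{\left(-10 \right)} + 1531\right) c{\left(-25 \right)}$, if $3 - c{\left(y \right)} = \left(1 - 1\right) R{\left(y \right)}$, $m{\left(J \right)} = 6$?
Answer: $4611$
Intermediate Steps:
$c{\left(y \right)} = 3$ ($c{\left(y \right)} = 3 - \left(1 - 1\right) y = 3 - 0 y = 3 - 0 = 3 + 0 = 3$)
$\left(m{\left(-10 \right)} + 1531\right) c{\left(-25 \right)} = \left(6 + 1531\right) 3 = 1537 \cdot 3 = 4611$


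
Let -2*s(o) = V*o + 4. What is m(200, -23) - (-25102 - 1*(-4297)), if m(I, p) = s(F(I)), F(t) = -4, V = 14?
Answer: 20831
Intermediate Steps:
s(o) = -2 - 7*o (s(o) = -(14*o + 4)/2 = -(4 + 14*o)/2 = -2 - 7*o)
m(I, p) = 26 (m(I, p) = -2 - 7*(-4) = -2 + 28 = 26)
m(200, -23) - (-25102 - 1*(-4297)) = 26 - (-25102 - 1*(-4297)) = 26 - (-25102 + 4297) = 26 - 1*(-20805) = 26 + 20805 = 20831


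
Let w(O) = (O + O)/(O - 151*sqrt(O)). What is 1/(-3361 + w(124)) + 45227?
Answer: 11585725340945434/256168337877 + 604*sqrt(31)/256168337877 ≈ 45227.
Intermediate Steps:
w(O) = 2*O/(O - 151*sqrt(O)) (w(O) = (2*O)/(O - 151*sqrt(O)) = 2*O/(O - 151*sqrt(O)))
1/(-3361 + w(124)) + 45227 = 1/(-3361 + 2*124/(124 - 302*sqrt(31))) + 45227 = 1/(-3361 + 248/(124 - 302*sqrt(31))) + 45227 = 45227 + 1/(-3361 + 248/(124 - 302*sqrt(31)))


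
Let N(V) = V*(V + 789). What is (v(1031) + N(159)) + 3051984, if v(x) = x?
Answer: 3203747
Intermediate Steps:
N(V) = V*(789 + V)
(v(1031) + N(159)) + 3051984 = (1031 + 159*(789 + 159)) + 3051984 = (1031 + 159*948) + 3051984 = (1031 + 150732) + 3051984 = 151763 + 3051984 = 3203747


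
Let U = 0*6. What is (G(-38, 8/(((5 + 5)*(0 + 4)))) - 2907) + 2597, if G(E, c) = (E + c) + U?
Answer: -1739/5 ≈ -347.80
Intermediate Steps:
U = 0
G(E, c) = E + c (G(E, c) = (E + c) + 0 = E + c)
(G(-38, 8/(((5 + 5)*(0 + 4)))) - 2907) + 2597 = ((-38 + 8/(((5 + 5)*(0 + 4)))) - 2907) + 2597 = ((-38 + 8/((10*4))) - 2907) + 2597 = ((-38 + 8/40) - 2907) + 2597 = ((-38 + 8*(1/40)) - 2907) + 2597 = ((-38 + ⅕) - 2907) + 2597 = (-189/5 - 2907) + 2597 = -14724/5 + 2597 = -1739/5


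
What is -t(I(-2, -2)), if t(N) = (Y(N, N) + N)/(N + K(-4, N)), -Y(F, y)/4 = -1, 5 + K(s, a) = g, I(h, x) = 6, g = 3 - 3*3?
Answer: 2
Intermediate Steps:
g = -6 (g = 3 - 9 = -6)
K(s, a) = -11 (K(s, a) = -5 - 6 = -11)
Y(F, y) = 4 (Y(F, y) = -4*(-1) = 4)
t(N) = (4 + N)/(-11 + N) (t(N) = (4 + N)/(N - 11) = (4 + N)/(-11 + N))
-t(I(-2, -2)) = -(4 + 6)/(-11 + 6) = -10/(-5) = -(-1)*10/5 = -1*(-2) = 2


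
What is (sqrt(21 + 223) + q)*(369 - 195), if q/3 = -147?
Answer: -76734 + 348*sqrt(61) ≈ -74016.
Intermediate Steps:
q = -441 (q = 3*(-147) = -441)
(sqrt(21 + 223) + q)*(369 - 195) = (sqrt(21 + 223) - 441)*(369 - 195) = (sqrt(244) - 441)*174 = (2*sqrt(61) - 441)*174 = (-441 + 2*sqrt(61))*174 = -76734 + 348*sqrt(61)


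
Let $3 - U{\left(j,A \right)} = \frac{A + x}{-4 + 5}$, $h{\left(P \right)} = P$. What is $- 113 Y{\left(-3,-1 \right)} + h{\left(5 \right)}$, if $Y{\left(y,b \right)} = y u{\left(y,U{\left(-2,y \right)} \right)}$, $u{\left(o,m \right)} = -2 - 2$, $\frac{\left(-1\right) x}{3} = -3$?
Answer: $-1351$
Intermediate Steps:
$x = 9$ ($x = \left(-3\right) \left(-3\right) = 9$)
$U{\left(j,A \right)} = -6 - A$ ($U{\left(j,A \right)} = 3 - \frac{A + 9}{-4 + 5} = 3 - \frac{9 + A}{1} = 3 - \left(9 + A\right) 1 = 3 - \left(9 + A\right) = -6 - A$)
$u{\left(o,m \right)} = -4$ ($u{\left(o,m \right)} = -2 - 2 = -4$)
$Y{\left(y,b \right)} = - 4 y$ ($Y{\left(y,b \right)} = y \left(-4\right) = - 4 y$)
$- 113 Y{\left(-3,-1 \right)} + h{\left(5 \right)} = - 113 \left(\left(-4\right) \left(-3\right)\right) + 5 = \left(-113\right) 12 + 5 = -1356 + 5 = -1351$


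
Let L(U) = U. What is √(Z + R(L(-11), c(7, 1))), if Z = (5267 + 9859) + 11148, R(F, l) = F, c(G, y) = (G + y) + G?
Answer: √26263 ≈ 162.06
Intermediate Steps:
c(G, y) = y + 2*G
Z = 26274 (Z = 15126 + 11148 = 26274)
√(Z + R(L(-11), c(7, 1))) = √(26274 - 11) = √26263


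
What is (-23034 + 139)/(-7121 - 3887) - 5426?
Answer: -59706513/11008 ≈ -5423.9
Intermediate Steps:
(-23034 + 139)/(-7121 - 3887) - 5426 = -22895/(-11008) - 5426 = -22895*(-1/11008) - 5426 = 22895/11008 - 5426 = -59706513/11008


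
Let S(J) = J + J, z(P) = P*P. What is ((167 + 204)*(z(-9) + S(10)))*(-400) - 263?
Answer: -14988663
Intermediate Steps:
z(P) = P²
S(J) = 2*J
((167 + 204)*(z(-9) + S(10)))*(-400) - 263 = ((167 + 204)*((-9)² + 2*10))*(-400) - 263 = (371*(81 + 20))*(-400) - 263 = (371*101)*(-400) - 263 = 37471*(-400) - 263 = -14988400 - 263 = -14988663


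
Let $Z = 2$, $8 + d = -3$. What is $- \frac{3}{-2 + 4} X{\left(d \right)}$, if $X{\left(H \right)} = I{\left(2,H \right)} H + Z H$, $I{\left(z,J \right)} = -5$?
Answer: $- \frac{99}{2} \approx -49.5$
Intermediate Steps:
$d = -11$ ($d = -8 - 3 = -11$)
$X{\left(H \right)} = - 3 H$ ($X{\left(H \right)} = - 5 H + 2 H = - 3 H$)
$- \frac{3}{-2 + 4} X{\left(d \right)} = - \frac{3}{-2 + 4} \left(\left(-3\right) \left(-11\right)\right) = - \frac{3}{2} \cdot 33 = \left(-3\right) \frac{1}{2} \cdot 33 = \left(- \frac{3}{2}\right) 33 = - \frac{99}{2}$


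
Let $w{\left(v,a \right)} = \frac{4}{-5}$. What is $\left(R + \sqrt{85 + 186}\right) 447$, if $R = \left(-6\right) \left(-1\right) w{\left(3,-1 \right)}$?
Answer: $- \frac{10728}{5} + 447 \sqrt{271} \approx 5212.9$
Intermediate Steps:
$w{\left(v,a \right)} = - \frac{4}{5}$ ($w{\left(v,a \right)} = 4 \left(- \frac{1}{5}\right) = - \frac{4}{5}$)
$R = - \frac{24}{5}$ ($R = \left(-6\right) \left(-1\right) \left(- \frac{4}{5}\right) = 6 \left(- \frac{4}{5}\right) = - \frac{24}{5} \approx -4.8$)
$\left(R + \sqrt{85 + 186}\right) 447 = \left(- \frac{24}{5} + \sqrt{85 + 186}\right) 447 = \left(- \frac{24}{5} + \sqrt{271}\right) 447 = - \frac{10728}{5} + 447 \sqrt{271}$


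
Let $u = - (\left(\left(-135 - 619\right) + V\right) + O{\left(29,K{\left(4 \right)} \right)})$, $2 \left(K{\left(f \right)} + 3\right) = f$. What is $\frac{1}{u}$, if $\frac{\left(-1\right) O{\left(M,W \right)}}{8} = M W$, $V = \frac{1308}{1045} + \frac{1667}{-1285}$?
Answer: $\frac{268565}{140203177} \approx 0.0019155$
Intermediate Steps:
$V = - \frac{12247}{268565}$ ($V = 1308 \cdot \frac{1}{1045} + 1667 \left(- \frac{1}{1285}\right) = \frac{1308}{1045} - \frac{1667}{1285} = - \frac{12247}{268565} \approx -0.045602$)
$K{\left(f \right)} = -3 + \frac{f}{2}$
$O{\left(M,W \right)} = - 8 M W$
$u = \frac{140203177}{268565}$ ($u = - (\left(\left(-135 - 619\right) - \frac{12247}{268565}\right) - 232 \left(-3 + \frac{1}{2} \cdot 4\right)) = - (\left(\left(-135 - 619\right) - \frac{12247}{268565}\right) - 232 \left(-3 + 2\right)) = - (\left(-754 - \frac{12247}{268565}\right) - 232 \left(-1\right)) = - (- \frac{202510257}{268565} + 232) = \left(-1\right) \left(- \frac{140203177}{268565}\right) = \frac{140203177}{268565} \approx 522.05$)
$\frac{1}{u} = \frac{1}{\frac{140203177}{268565}} = \frac{268565}{140203177}$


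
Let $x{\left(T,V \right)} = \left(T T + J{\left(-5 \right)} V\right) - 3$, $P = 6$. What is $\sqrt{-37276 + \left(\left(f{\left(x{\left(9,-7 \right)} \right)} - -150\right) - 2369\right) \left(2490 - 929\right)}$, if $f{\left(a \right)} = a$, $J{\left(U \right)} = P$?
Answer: $3 i \sqrt{382771} \approx 1856.1 i$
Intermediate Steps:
$J{\left(U \right)} = 6$
$x{\left(T,V \right)} = -3 + T^{2} + 6 V$ ($x{\left(T,V \right)} = \left(T T + 6 V\right) - 3 = \left(T^{2} + 6 V\right) - 3 = -3 + T^{2} + 6 V$)
$\sqrt{-37276 + \left(\left(f{\left(x{\left(9,-7 \right)} \right)} - -150\right) - 2369\right) \left(2490 - 929\right)} = \sqrt{-37276 + \left(\left(\left(-3 + 9^{2} + 6 \left(-7\right)\right) - -150\right) - 2369\right) \left(2490 - 929\right)} = \sqrt{-37276 + \left(\left(\left(-3 + 81 - 42\right) + 150\right) - 2369\right) 1561} = \sqrt{-37276 + \left(\left(36 + 150\right) - 2369\right) 1561} = \sqrt{-37276 + \left(186 - 2369\right) 1561} = \sqrt{-37276 - 3407663} = \sqrt{-3444939} = 3 i \sqrt{382771}$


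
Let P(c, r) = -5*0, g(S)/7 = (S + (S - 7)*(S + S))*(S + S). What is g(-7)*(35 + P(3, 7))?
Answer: -648270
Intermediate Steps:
g(S) = 14*S*(S + 2*S*(-7 + S)) (g(S) = 7*((S + (S - 7)*(S + S))*(S + S)) = 7*((S + (-7 + S)*(2*S))*(2*S)) = 7*((S + 2*S*(-7 + S))*(2*S)) = 7*(2*S*(S + 2*S*(-7 + S))) = 14*S*(S + 2*S*(-7 + S)))
P(c, r) = 0
g(-7)*(35 + P(3, 7)) = ((-7)²*(-182 + 28*(-7)))*(35 + 0) = (49*(-182 - 196))*35 = (49*(-378))*35 = -18522*35 = -648270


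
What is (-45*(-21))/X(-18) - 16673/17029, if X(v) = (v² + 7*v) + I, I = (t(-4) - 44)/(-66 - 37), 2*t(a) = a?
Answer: 37620617/9944936 ≈ 3.7829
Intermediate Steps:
t(a) = a/2
I = 46/103 (I = ((½)*(-4) - 44)/(-66 - 37) = (-2 - 44)/(-103) = -46*(-1/103) = 46/103 ≈ 0.44660)
X(v) = 46/103 + v² + 7*v (X(v) = (v² + 7*v) + 46/103 = 46/103 + v² + 7*v)
(-45*(-21))/X(-18) - 16673/17029 = (-45*(-21))/(46/103 + (-18)² + 7*(-18)) - 16673/17029 = 945/(46/103 + 324 - 126) - 16673*1/17029 = 945/(20440/103) - 16673/17029 = 945*(103/20440) - 16673/17029 = 2781/584 - 16673/17029 = 37620617/9944936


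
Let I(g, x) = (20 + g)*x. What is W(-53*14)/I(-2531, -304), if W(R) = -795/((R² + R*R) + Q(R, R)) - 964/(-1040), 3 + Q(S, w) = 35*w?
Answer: 5753459/4741898016960 ≈ 1.2133e-6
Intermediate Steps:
Q(S, w) = -3 + 35*w
I(g, x) = x*(20 + g)
W(R) = 241/260 - 795/(-3 + 2*R² + 35*R) (W(R) = -795/((R² + R*R) + (-3 + 35*R)) - 964/(-1040) = -795/((R² + R²) + (-3 + 35*R)) - 964*(-1/1040) = -795/(2*R² + (-3 + 35*R)) + 241/260 = -795/(-3 + 2*R² + 35*R) + 241/260 = 241/260 - 795/(-3 + 2*R² + 35*R))
W(-53*14)/I(-2531, -304) = ((-207423 + 482*(-53*14)² + 8435*(-53*14))/(260*(-3 + 2*(-53*14)² + 35*(-53*14))))/((-304*(20 - 2531))) = ((-207423 + 482*(-742)² + 8435*(-742))/(260*(-3 + 2*(-742)² + 35*(-742))))/((-304*(-2511))) = ((-207423 + 482*550564 - 6258770)/(260*(-3 + 2*550564 - 25970)))/763344 = ((-207423 + 265371848 - 6258770)/(260*(-3 + 1101128 - 25970)))*(1/763344) = ((1/260)*258905655/1075155)*(1/763344) = ((1/260)*(1/1075155)*258905655)*(1/763344) = (17260377/18636020)*(1/763344) = 5753459/4741898016960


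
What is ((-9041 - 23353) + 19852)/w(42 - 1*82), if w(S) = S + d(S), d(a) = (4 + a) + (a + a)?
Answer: 6271/78 ≈ 80.397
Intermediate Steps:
d(a) = 4 + 3*a (d(a) = (4 + a) + 2*a = 4 + 3*a)
w(S) = 4 + 4*S (w(S) = S + (4 + 3*S) = 4 + 4*S)
((-9041 - 23353) + 19852)/w(42 - 1*82) = ((-9041 - 23353) + 19852)/(4 + 4*(42 - 1*82)) = (-32394 + 19852)/(4 + 4*(42 - 82)) = -12542/(4 + 4*(-40)) = -12542/(4 - 160) = -12542/(-156) = -12542*(-1/156) = 6271/78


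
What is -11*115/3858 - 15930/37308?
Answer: -4527190/5997261 ≈ -0.75488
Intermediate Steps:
-11*115/3858 - 15930/37308 = -1265*1/3858 - 15930*1/37308 = -1265/3858 - 2655/6218 = -4527190/5997261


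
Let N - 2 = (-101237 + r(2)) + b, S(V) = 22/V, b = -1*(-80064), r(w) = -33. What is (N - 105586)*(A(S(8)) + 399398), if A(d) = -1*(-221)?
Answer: -50667693010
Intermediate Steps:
b = 80064
A(d) = 221
N = -21204 (N = 2 + ((-101237 - 33) + 80064) = 2 + (-101270 + 80064) = 2 - 21206 = -21204)
(N - 105586)*(A(S(8)) + 399398) = (-21204 - 105586)*(221 + 399398) = -126790*399619 = -50667693010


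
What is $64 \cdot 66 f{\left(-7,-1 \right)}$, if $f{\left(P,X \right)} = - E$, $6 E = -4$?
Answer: $2816$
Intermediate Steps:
$E = - \frac{2}{3}$ ($E = \frac{1}{6} \left(-4\right) = - \frac{2}{3} \approx -0.66667$)
$f{\left(P,X \right)} = \frac{2}{3}$ ($f{\left(P,X \right)} = \left(-1\right) \left(- \frac{2}{3}\right) = \frac{2}{3}$)
$64 \cdot 66 f{\left(-7,-1 \right)} = 64 \cdot 66 \cdot \frac{2}{3} = 4224 \cdot \frac{2}{3} = 2816$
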